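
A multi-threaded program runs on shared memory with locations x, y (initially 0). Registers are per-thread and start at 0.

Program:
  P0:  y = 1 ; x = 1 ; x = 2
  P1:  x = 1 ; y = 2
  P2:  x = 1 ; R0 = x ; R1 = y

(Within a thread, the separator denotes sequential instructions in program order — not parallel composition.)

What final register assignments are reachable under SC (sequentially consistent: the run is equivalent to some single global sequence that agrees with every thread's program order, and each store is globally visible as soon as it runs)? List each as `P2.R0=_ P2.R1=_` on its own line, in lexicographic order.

P2.R0=1 P2.R1=0
P2.R0=1 P2.R1=1
P2.R0=1 P2.R1=2
P2.R0=2 P2.R1=1
P2.R0=2 P2.R1=2

outcome vector order: (P2.R0,P2.R1)
|SC outcomes| = 5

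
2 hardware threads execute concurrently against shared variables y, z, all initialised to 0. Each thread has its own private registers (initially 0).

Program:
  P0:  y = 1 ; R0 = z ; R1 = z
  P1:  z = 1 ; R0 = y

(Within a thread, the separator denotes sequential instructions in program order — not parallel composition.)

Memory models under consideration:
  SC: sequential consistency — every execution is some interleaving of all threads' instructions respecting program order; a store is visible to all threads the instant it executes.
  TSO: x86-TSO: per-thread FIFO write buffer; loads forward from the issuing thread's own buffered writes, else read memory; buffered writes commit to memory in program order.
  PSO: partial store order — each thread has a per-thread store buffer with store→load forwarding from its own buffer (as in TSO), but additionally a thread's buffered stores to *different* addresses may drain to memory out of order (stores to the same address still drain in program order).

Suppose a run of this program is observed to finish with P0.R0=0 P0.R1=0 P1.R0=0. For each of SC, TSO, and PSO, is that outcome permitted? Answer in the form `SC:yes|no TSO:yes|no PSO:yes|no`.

SC:no TSO:yes PSO:yes

outcome vector order: (P0.R0,P0.R1,P1.R0)
[SC] allowed = {001, 011, 110, 111}
[TSO] allowed = {000, 001, 010, 011, 110, 111}
[PSO] allowed = {000, 001, 010, 011, 110, 111}
target 000 ∈ {TSO,PSO}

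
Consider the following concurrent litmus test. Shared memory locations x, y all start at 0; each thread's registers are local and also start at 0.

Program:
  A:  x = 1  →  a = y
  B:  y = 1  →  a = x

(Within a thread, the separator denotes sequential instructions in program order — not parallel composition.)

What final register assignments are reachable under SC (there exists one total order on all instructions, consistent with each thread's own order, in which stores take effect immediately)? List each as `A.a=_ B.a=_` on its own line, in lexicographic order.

outcome vector order: (A.a,B.a)
|SC outcomes| = 3

A.a=0 B.a=1
A.a=1 B.a=0
A.a=1 B.a=1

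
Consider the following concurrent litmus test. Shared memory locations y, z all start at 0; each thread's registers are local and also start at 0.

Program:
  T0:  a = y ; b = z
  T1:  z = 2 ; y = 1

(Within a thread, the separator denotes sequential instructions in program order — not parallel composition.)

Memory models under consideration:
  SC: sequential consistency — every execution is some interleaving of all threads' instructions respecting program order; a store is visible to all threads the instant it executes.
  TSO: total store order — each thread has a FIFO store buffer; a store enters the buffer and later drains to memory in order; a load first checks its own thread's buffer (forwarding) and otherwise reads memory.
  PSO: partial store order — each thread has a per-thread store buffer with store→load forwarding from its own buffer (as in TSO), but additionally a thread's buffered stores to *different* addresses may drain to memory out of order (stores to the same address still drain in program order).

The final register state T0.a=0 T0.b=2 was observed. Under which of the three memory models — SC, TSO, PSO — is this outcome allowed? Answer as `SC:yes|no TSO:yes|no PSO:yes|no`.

SC:yes TSO:yes PSO:yes

outcome vector order: (T0.a,T0.b)
SC: 3 outcomes — {(0,0) (0,2) (1,2)}
TSO: 3 outcomes — {(0,0) (0,2) (1,2)}
PSO: 4 outcomes — {(0,0) (0,2) (1,0) (1,2)}
target (0,2) ∈ {SC,TSO,PSO}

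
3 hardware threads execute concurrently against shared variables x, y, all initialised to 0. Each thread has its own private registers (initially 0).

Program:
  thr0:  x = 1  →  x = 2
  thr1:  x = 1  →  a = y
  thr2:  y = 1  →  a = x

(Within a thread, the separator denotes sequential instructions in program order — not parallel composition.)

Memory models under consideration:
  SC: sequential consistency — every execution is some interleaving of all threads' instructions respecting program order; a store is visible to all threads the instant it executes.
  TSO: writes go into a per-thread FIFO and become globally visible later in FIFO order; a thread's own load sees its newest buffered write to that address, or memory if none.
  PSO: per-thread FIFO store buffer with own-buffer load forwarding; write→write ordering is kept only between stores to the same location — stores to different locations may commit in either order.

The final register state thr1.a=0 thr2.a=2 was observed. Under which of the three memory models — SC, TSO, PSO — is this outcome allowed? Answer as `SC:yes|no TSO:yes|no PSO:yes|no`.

SC:yes TSO:yes PSO:yes

outcome vector order: (thr1.a,thr2.a)
[SC] allowed = {<0 1>, <0 2>, <1 0>, <1 1>, <1 2>}
[TSO] allowed = {<0 0>, <0 1>, <0 2>, <1 0>, <1 1>, <1 2>}
[PSO] allowed = {<0 0>, <0 1>, <0 2>, <1 0>, <1 1>, <1 2>}
target <0 2> ∈ {SC,TSO,PSO}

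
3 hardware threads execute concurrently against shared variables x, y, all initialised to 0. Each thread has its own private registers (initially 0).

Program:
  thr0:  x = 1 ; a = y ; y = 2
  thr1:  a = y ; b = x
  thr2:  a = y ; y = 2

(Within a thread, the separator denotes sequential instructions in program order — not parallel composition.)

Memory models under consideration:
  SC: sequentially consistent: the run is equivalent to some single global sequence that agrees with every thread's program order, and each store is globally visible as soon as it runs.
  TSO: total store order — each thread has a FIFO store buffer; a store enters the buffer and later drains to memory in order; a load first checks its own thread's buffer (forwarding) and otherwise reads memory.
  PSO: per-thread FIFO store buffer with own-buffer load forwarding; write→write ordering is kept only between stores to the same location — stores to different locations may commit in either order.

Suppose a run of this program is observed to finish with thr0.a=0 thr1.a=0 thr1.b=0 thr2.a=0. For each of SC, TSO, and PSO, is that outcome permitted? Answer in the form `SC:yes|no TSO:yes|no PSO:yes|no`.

outcome vector order: (thr0.a,thr1.a,thr1.b,thr2.a)
SC: 10 outcomes — {(0,0,0,0) (0,0,0,2) (0,0,1,0) (0,0,1,2) (0,2,1,0) (0,2,1,2) (2,0,0,0) (2,0,1,0) (2,2,0,0) (2,2,1,0)}
TSO: 11 outcomes — {(0,0,0,0) (0,0,0,2) (0,0,1,0) (0,0,1,2) (0,2,0,0) (0,2,1,0) (0,2,1,2) (2,0,0,0) (2,0,1,0) (2,2,0,0) (2,2,1,0)}
PSO: 12 outcomes — {(0,0,0,0) (0,0,0,2) (0,0,1,0) (0,0,1,2) (0,2,0,0) (0,2,0,2) (0,2,1,0) (0,2,1,2) (2,0,0,0) (2,0,1,0) (2,2,0,0) (2,2,1,0)}
target (0,0,0,0) ∈ {SC,TSO,PSO}

SC:yes TSO:yes PSO:yes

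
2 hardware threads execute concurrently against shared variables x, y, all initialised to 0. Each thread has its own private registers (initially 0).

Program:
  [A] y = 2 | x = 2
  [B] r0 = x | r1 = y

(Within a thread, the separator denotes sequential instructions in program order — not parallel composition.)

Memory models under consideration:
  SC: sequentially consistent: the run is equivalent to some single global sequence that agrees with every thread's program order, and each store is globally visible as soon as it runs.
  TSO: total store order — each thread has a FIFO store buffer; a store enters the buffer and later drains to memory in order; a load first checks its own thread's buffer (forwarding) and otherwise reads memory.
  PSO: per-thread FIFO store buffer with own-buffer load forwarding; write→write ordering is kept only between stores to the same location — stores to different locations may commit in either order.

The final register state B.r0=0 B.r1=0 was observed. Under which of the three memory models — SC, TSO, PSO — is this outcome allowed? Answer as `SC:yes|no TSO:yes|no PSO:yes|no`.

SC:yes TSO:yes PSO:yes

outcome vector order: (B.r0,B.r1)
SC: 3 outcomes — {0/0; 0/2; 2/2}
TSO: 3 outcomes — {0/0; 0/2; 2/2}
PSO: 4 outcomes — {0/0; 0/2; 2/0; 2/2}
target 0/0 ∈ {SC,TSO,PSO}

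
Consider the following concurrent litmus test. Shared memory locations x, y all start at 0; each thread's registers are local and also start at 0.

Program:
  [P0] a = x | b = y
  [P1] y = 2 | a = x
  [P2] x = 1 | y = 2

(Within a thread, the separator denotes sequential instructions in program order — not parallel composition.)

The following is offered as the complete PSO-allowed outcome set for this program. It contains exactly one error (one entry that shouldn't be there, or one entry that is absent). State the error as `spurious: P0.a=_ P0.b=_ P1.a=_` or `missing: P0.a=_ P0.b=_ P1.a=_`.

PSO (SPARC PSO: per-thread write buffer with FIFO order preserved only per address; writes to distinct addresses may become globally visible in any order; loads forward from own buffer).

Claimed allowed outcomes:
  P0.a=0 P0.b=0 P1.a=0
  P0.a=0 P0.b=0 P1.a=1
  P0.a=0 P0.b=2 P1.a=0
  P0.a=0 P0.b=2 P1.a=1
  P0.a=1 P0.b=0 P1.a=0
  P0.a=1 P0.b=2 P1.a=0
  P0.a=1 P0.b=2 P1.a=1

missing: P0.a=1 P0.b=0 P1.a=1

outcome vector order: (P0.a,P0.b,P1.a)
under PSO → (0,0,0); (0,0,1); (0,2,0); (0,2,1); (1,0,0); (1,0,1); (1,2,0); (1,2,1)
PSO∖claimed = {(1,0,1)}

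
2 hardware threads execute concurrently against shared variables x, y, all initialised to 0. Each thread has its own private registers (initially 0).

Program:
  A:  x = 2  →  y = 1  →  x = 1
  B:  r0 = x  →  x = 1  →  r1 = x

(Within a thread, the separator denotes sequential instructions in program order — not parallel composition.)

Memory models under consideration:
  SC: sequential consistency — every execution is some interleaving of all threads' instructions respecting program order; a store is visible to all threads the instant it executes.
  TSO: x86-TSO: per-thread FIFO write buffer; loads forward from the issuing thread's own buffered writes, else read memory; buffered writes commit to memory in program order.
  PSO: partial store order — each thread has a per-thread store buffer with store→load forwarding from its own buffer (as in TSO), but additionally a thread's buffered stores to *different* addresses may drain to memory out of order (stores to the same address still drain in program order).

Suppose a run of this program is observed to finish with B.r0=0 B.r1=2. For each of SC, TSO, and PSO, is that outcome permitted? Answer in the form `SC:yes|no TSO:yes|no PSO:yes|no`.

SC:yes TSO:yes PSO:yes

outcome vector order: (B.r0,B.r1)
[SC] allowed = {0/1 0/2 1/1 2/1}
[TSO] allowed = {0/1 0/2 1/1 2/1}
[PSO] allowed = {0/1 0/2 1/1 2/1}
target 0/2 ∈ {SC,TSO,PSO}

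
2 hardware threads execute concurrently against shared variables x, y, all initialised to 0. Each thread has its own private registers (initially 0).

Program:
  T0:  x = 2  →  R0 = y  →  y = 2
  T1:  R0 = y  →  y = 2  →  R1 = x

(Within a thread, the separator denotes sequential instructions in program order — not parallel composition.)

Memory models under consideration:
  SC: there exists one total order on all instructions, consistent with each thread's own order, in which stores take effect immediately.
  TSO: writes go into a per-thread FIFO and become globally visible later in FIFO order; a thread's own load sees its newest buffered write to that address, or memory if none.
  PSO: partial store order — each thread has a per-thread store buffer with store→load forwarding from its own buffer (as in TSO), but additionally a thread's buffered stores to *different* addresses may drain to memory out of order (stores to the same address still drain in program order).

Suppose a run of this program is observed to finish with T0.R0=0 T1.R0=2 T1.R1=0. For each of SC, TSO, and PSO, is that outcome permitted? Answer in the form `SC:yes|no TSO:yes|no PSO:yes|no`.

SC:no TSO:no PSO:yes

outcome vector order: (T0.R0,T1.R0,T1.R1)
SC (4): <0 0 2> <0 2 2> <2 0 0> <2 0 2>
TSO (5): <0 0 0> <0 0 2> <0 2 2> <2 0 0> <2 0 2>
PSO (6): <0 0 0> <0 0 2> <0 2 0> <0 2 2> <2 0 0> <2 0 2>
target <0 2 0> ∈ {PSO}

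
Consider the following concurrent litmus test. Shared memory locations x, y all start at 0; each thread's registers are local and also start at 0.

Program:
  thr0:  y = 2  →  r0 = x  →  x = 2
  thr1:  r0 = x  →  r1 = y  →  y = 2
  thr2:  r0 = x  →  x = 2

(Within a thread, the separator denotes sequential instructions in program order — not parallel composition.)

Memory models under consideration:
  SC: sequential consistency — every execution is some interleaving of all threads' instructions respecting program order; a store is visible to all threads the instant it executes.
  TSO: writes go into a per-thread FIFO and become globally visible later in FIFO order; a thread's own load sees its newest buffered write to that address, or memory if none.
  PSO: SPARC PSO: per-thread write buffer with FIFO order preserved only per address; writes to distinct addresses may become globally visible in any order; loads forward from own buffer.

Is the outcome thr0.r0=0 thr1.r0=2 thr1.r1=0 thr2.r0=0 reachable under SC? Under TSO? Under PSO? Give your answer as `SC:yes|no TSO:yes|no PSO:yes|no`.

SC:no TSO:yes PSO:yes

outcome vector order: (thr0.r0,thr1.r0,thr1.r1,thr2.r0)
[SC] allowed = {(0,0,0,0); (0,0,0,2); (0,0,2,0); (0,0,2,2); (0,2,2,0); (0,2,2,2); (2,0,0,0); (2,0,2,0); (2,2,0,0); (2,2,2,0)}
[TSO] allowed = {(0,0,0,0); (0,0,0,2); (0,0,2,0); (0,0,2,2); (0,2,0,0); (0,2,2,0); (0,2,2,2); (2,0,0,0); (2,0,2,0); (2,2,0,0); (2,2,2,0)}
[PSO] allowed = {(0,0,0,0); (0,0,0,2); (0,0,2,0); (0,0,2,2); (0,2,0,0); (0,2,0,2); (0,2,2,0); (0,2,2,2); (2,0,0,0); (2,0,2,0); (2,2,0,0); (2,2,2,0)}
target (0,2,0,0) ∈ {TSO,PSO}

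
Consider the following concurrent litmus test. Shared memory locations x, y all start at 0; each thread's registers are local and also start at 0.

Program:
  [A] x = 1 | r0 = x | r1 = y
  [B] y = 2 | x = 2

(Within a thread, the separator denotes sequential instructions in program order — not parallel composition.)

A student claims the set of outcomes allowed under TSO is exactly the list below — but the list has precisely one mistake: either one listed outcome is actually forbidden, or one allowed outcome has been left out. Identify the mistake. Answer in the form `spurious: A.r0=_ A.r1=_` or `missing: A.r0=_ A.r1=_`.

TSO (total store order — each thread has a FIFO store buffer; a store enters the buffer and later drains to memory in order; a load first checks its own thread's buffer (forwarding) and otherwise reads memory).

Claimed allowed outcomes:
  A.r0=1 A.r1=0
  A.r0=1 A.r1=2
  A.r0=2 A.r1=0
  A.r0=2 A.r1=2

spurious: A.r0=2 A.r1=0

outcome vector order: (A.r0,A.r1)
[TSO] allowed = {1/0; 1/2; 2/2}
claimed∖TSO = {2/0}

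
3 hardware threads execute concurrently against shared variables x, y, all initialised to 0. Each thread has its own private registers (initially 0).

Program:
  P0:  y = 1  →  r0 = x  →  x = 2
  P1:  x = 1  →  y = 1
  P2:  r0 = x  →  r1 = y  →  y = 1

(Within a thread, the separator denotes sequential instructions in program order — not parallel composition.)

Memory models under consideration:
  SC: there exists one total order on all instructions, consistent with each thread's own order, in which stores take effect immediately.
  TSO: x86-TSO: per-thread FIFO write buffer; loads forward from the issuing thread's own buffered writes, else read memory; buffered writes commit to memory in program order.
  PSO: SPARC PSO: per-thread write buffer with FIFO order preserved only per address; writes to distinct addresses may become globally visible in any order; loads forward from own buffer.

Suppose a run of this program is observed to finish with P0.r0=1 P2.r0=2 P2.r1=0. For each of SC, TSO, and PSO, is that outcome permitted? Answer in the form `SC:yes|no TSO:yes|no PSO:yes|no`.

SC:no TSO:no PSO:yes

outcome vector order: (P0.r0,P2.r0,P2.r1)
SC (9): <0 0 0> <0 0 1> <0 1 1> <0 2 1> <1 0 0> <1 0 1> <1 1 0> <1 1 1> <1 2 1>
TSO (10): <0 0 0> <0 0 1> <0 1 0> <0 1 1> <0 2 1> <1 0 0> <1 0 1> <1 1 0> <1 1 1> <1 2 1>
PSO (12): <0 0 0> <0 0 1> <0 1 0> <0 1 1> <0 2 0> <0 2 1> <1 0 0> <1 0 1> <1 1 0> <1 1 1> <1 2 0> <1 2 1>
target <1 2 0> ∈ {PSO}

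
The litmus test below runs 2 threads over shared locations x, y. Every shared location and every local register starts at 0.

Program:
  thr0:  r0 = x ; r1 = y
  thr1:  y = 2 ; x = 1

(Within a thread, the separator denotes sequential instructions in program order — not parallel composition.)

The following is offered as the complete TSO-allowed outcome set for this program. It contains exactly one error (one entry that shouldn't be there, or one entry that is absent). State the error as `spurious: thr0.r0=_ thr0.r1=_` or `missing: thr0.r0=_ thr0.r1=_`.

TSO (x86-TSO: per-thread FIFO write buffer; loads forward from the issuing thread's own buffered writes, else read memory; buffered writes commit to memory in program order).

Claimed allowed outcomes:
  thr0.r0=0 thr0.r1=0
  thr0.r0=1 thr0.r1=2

missing: thr0.r0=0 thr0.r1=2

outcome vector order: (thr0.r0,thr0.r1)
[TSO] allowed = {00; 02; 12}
TSO∖claimed = {02}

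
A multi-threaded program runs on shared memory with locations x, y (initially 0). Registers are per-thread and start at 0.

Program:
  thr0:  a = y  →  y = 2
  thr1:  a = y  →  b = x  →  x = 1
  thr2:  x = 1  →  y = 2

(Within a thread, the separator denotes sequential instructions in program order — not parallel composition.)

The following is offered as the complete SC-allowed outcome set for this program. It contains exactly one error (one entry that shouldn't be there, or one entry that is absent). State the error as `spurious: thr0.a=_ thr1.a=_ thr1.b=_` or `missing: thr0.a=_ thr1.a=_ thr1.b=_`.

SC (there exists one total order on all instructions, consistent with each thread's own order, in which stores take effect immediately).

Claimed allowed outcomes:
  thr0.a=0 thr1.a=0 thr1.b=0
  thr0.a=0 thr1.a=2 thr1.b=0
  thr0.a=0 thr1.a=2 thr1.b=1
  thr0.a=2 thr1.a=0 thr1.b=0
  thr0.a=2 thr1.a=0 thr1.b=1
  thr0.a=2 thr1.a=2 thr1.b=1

outcome vector order: (thr0.a,thr1.a,thr1.b)
SC (7): 000 001 020 021 200 201 221
SC∖claimed = {001}

missing: thr0.a=0 thr1.a=0 thr1.b=1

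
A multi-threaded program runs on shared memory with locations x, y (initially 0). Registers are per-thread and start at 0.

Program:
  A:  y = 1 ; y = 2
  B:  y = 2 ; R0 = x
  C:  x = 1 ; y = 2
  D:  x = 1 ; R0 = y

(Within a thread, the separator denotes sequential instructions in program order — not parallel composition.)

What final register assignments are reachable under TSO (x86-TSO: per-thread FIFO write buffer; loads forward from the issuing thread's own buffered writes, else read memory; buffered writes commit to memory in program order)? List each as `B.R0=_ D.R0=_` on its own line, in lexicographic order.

outcome vector order: (B.R0,D.R0)
|TSO outcomes| = 6

B.R0=0 D.R0=0
B.R0=0 D.R0=1
B.R0=0 D.R0=2
B.R0=1 D.R0=0
B.R0=1 D.R0=1
B.R0=1 D.R0=2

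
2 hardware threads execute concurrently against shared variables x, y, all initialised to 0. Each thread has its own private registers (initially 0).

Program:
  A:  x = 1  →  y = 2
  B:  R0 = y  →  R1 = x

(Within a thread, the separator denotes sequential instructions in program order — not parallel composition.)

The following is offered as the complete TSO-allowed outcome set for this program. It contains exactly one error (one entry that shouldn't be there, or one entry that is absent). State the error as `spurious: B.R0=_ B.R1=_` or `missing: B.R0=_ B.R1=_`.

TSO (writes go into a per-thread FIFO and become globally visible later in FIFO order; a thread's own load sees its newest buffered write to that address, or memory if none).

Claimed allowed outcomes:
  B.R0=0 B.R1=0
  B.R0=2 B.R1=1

missing: B.R0=0 B.R1=1

outcome vector order: (B.R0,B.R1)
under TSO → 0/0; 0/1; 2/1
TSO∖claimed = {0/1}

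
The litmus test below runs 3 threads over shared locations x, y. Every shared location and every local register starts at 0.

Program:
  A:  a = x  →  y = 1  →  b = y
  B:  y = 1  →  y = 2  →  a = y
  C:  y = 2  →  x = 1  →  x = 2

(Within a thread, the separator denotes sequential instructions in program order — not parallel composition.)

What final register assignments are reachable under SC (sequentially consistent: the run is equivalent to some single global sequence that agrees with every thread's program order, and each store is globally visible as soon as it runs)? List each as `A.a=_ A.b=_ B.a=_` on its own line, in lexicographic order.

A.a=0 A.b=1 B.a=1
A.a=0 A.b=1 B.a=2
A.a=0 A.b=2 B.a=1
A.a=0 A.b=2 B.a=2
A.a=1 A.b=1 B.a=1
A.a=1 A.b=1 B.a=2
A.a=1 A.b=2 B.a=2
A.a=2 A.b=1 B.a=1
A.a=2 A.b=1 B.a=2
A.a=2 A.b=2 B.a=2

outcome vector order: (A.a,A.b,B.a)
|SC outcomes| = 10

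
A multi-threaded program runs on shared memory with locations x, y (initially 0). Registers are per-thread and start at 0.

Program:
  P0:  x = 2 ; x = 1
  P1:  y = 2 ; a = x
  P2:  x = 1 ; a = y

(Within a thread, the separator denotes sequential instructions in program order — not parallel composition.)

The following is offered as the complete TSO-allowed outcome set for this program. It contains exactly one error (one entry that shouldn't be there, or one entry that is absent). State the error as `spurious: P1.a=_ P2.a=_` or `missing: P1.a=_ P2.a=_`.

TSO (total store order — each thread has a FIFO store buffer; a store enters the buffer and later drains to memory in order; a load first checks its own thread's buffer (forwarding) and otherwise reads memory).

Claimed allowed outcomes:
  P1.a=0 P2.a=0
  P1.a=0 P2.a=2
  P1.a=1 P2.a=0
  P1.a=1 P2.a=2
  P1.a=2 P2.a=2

outcome vector order: (P1.a,P2.a)
TSO: 6 outcomes — {<0 0>, <0 2>, <1 0>, <1 2>, <2 0>, <2 2>}
TSO∖claimed = {<2 0>}

missing: P1.a=2 P2.a=0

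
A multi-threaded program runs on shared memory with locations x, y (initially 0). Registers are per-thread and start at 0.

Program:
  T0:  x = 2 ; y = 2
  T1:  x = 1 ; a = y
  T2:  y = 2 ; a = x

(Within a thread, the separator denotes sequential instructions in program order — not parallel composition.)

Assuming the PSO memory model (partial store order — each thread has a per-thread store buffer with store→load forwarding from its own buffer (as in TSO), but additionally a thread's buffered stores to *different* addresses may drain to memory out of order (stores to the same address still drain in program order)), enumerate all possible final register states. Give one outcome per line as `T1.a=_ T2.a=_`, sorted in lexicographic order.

outcome vector order: (T1.a,T2.a)
|PSO outcomes| = 6

T1.a=0 T2.a=0
T1.a=0 T2.a=1
T1.a=0 T2.a=2
T1.a=2 T2.a=0
T1.a=2 T2.a=1
T1.a=2 T2.a=2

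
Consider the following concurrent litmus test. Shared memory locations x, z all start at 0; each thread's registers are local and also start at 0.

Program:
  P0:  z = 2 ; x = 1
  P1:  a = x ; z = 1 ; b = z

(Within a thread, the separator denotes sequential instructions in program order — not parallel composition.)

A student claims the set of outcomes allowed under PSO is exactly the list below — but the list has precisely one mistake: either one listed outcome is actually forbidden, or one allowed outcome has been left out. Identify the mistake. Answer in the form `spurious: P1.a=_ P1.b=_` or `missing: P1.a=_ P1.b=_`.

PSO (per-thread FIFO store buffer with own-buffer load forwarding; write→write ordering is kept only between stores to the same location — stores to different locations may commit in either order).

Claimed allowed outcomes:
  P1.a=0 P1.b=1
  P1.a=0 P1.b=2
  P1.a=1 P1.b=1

outcome vector order: (P1.a,P1.b)
PSO (4): 0/1, 0/2, 1/1, 1/2
PSO∖claimed = {1/2}

missing: P1.a=1 P1.b=2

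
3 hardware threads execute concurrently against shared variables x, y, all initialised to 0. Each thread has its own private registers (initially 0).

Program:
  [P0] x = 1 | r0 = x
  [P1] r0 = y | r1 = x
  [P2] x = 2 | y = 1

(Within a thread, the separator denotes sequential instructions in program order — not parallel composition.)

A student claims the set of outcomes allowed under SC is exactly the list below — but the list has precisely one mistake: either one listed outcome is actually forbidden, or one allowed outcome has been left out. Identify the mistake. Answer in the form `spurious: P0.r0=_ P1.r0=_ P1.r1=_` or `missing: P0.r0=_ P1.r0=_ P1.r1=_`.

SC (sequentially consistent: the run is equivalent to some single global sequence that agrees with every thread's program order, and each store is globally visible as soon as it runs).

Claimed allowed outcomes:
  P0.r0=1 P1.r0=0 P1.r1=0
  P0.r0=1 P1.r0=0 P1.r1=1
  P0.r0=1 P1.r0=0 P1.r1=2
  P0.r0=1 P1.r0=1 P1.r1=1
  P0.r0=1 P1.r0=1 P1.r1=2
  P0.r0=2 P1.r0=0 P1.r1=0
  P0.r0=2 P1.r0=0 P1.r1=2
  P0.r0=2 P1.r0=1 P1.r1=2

missing: P0.r0=2 P1.r0=0 P1.r1=1

outcome vector order: (P0.r0,P1.r0,P1.r1)
SC (9): <1 0 0>; <1 0 1>; <1 0 2>; <1 1 1>; <1 1 2>; <2 0 0>; <2 0 1>; <2 0 2>; <2 1 2>
SC∖claimed = {<2 0 1>}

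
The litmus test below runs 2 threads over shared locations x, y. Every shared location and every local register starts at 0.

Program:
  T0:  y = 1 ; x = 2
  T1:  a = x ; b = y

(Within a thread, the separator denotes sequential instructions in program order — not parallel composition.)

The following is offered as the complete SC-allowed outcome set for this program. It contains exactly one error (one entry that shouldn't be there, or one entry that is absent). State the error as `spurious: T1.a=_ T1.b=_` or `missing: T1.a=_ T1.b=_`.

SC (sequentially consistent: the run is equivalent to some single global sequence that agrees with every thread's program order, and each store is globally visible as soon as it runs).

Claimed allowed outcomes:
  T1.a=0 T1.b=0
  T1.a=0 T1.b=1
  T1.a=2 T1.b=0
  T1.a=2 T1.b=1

spurious: T1.a=2 T1.b=0

outcome vector order: (T1.a,T1.b)
SC: 3 outcomes — {0/0; 0/1; 2/1}
claimed∖SC = {2/0}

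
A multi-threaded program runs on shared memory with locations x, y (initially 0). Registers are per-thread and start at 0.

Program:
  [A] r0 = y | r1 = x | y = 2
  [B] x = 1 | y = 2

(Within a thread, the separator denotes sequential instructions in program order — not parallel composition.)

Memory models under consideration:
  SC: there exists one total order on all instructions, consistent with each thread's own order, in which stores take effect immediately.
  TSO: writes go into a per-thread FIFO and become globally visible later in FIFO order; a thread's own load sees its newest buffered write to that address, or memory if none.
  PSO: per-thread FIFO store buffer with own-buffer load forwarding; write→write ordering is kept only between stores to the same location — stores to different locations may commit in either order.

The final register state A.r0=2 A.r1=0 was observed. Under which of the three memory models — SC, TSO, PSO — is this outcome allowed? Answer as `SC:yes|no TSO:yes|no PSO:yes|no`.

SC:no TSO:no PSO:yes

outcome vector order: (A.r0,A.r1)
[SC] allowed = {(0,0) (0,1) (2,1)}
[TSO] allowed = {(0,0) (0,1) (2,1)}
[PSO] allowed = {(0,0) (0,1) (2,0) (2,1)}
target (2,0) ∈ {PSO}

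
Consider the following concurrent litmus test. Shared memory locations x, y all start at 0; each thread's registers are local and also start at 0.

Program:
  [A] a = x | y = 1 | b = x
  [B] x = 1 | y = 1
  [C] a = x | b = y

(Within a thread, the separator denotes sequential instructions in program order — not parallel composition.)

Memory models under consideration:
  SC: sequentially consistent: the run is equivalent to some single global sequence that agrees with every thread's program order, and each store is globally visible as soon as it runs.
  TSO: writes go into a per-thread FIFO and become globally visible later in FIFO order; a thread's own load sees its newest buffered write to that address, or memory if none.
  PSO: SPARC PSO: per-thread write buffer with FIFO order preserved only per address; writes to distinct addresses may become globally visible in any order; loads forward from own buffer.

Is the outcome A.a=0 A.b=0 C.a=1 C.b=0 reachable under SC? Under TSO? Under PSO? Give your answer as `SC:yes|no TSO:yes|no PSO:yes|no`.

SC:no TSO:yes PSO:yes

outcome vector order: (A.a,A.b,C.a,C.b)
under SC → 0/0/0/0 0/0/0/1 0/0/1/1 0/1/0/0 0/1/0/1 0/1/1/0 0/1/1/1 1/1/0/0 1/1/0/1 1/1/1/0 1/1/1/1
under TSO → 0/0/0/0 0/0/0/1 0/0/1/0 0/0/1/1 0/1/0/0 0/1/0/1 0/1/1/0 0/1/1/1 1/1/0/0 1/1/0/1 1/1/1/0 1/1/1/1
under PSO → 0/0/0/0 0/0/0/1 0/0/1/0 0/0/1/1 0/1/0/0 0/1/0/1 0/1/1/0 0/1/1/1 1/1/0/0 1/1/0/1 1/1/1/0 1/1/1/1
target 0/0/1/0 ∈ {TSO,PSO}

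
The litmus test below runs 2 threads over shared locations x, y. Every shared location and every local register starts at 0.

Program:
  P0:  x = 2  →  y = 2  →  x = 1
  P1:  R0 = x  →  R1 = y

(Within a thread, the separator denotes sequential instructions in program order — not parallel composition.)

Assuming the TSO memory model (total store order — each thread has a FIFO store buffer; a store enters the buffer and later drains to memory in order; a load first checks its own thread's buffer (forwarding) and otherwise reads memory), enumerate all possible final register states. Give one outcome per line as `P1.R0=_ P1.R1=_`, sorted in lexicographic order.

P1.R0=0 P1.R1=0
P1.R0=0 P1.R1=2
P1.R0=1 P1.R1=2
P1.R0=2 P1.R1=0
P1.R0=2 P1.R1=2

outcome vector order: (P1.R0,P1.R1)
|TSO outcomes| = 5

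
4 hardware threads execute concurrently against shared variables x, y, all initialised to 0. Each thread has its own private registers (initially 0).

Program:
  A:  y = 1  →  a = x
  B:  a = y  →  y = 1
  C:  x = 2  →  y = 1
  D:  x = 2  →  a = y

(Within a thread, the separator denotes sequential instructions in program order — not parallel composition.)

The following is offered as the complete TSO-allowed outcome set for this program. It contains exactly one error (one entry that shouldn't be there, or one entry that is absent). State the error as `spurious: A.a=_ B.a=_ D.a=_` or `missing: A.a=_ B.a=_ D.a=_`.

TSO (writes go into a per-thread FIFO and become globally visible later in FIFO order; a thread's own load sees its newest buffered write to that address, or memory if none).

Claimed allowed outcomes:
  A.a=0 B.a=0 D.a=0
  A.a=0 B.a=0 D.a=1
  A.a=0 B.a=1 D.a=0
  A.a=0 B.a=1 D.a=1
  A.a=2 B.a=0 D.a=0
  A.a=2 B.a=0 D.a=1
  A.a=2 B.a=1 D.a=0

missing: A.a=2 B.a=1 D.a=1

outcome vector order: (A.a,B.a,D.a)
TSO (8): 0/0/0, 0/0/1, 0/1/0, 0/1/1, 2/0/0, 2/0/1, 2/1/0, 2/1/1
TSO∖claimed = {2/1/1}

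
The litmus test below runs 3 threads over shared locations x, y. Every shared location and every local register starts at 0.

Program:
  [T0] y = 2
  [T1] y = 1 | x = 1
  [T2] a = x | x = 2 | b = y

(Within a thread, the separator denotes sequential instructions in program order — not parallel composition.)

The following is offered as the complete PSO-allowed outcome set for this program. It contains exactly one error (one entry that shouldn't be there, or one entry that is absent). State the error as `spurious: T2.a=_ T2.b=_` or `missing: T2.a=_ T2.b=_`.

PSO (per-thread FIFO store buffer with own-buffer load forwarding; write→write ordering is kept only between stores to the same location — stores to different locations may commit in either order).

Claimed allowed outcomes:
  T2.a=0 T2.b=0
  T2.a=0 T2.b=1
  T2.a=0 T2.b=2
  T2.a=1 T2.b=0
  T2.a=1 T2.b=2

outcome vector order: (T2.a,T2.b)
PSO: 6 outcomes — {(0,0), (0,1), (0,2), (1,0), (1,1), (1,2)}
PSO∖claimed = {(1,1)}

missing: T2.a=1 T2.b=1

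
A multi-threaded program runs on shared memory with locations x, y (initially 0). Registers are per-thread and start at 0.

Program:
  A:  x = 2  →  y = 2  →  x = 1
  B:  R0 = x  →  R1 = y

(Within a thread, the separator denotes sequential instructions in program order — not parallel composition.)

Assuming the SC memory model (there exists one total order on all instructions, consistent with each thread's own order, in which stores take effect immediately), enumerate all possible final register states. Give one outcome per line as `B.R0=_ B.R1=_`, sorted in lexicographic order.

B.R0=0 B.R1=0
B.R0=0 B.R1=2
B.R0=1 B.R1=2
B.R0=2 B.R1=0
B.R0=2 B.R1=2

outcome vector order: (B.R0,B.R1)
|SC outcomes| = 5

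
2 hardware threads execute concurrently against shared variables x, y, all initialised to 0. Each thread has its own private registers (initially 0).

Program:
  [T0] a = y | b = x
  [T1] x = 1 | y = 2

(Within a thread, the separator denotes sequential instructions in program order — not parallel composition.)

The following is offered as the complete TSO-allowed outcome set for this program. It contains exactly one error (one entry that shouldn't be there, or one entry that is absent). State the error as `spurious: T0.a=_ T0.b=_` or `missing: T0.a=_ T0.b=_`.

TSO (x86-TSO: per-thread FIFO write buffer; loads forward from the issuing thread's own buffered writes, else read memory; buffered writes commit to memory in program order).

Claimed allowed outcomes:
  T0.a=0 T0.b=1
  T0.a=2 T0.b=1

outcome vector order: (T0.a,T0.b)
TSO (3): <0 0>, <0 1>, <2 1>
TSO∖claimed = {<0 0>}

missing: T0.a=0 T0.b=0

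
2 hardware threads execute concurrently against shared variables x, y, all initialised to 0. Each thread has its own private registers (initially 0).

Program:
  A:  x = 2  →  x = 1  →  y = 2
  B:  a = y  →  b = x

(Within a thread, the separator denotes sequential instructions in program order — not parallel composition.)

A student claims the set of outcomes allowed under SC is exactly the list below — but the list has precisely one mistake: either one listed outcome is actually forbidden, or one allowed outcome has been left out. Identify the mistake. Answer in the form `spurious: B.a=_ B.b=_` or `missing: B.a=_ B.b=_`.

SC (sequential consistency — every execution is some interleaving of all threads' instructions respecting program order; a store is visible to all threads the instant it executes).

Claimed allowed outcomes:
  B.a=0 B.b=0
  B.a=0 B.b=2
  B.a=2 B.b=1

outcome vector order: (B.a,B.b)
SC (4): <0 0>, <0 1>, <0 2>, <2 1>
SC∖claimed = {<0 1>}

missing: B.a=0 B.b=1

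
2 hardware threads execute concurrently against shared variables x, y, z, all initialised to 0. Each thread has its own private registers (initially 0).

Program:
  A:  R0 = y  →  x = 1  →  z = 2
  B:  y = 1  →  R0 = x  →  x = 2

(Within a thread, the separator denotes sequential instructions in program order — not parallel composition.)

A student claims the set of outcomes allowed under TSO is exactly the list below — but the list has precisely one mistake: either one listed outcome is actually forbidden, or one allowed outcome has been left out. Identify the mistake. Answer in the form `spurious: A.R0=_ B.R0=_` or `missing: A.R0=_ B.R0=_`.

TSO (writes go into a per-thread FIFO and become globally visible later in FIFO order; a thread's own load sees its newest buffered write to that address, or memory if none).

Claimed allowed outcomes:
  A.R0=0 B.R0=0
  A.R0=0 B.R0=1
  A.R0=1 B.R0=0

outcome vector order: (A.R0,B.R0)
under TSO → 00, 01, 10, 11
TSO∖claimed = {11}

missing: A.R0=1 B.R0=1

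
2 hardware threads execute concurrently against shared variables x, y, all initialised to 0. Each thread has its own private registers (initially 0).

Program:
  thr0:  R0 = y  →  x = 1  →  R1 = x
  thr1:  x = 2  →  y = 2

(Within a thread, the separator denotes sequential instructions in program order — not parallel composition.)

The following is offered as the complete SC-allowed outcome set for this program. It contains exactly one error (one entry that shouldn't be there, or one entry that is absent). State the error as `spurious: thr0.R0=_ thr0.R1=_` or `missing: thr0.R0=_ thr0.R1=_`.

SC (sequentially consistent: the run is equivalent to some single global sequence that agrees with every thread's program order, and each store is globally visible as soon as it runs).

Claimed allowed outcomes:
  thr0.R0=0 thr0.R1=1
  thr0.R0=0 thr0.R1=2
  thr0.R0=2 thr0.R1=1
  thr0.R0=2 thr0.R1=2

outcome vector order: (thr0.R0,thr0.R1)
SC: 3 outcomes — {0/1, 0/2, 2/1}
claimed∖SC = {2/2}

spurious: thr0.R0=2 thr0.R1=2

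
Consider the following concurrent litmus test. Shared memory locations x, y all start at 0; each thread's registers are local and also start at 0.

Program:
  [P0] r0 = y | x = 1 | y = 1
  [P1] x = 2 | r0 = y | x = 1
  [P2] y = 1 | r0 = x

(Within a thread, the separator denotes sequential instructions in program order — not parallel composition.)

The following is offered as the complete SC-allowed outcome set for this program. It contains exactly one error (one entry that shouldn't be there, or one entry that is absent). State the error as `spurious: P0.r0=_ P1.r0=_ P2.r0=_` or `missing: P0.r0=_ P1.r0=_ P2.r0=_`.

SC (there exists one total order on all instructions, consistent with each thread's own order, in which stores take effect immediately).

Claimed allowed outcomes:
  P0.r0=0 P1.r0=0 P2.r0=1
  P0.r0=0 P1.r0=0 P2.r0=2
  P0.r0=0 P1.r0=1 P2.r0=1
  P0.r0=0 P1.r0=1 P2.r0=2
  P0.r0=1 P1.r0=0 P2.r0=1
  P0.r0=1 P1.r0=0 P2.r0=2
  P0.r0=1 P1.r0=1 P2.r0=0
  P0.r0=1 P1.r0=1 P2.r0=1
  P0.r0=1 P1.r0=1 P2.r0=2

missing: P0.r0=0 P1.r0=1 P2.r0=0

outcome vector order: (P0.r0,P1.r0,P2.r0)
[SC] allowed = {(0,0,1), (0,0,2), (0,1,0), (0,1,1), (0,1,2), (1,0,1), (1,0,2), (1,1,0), (1,1,1), (1,1,2)}
SC∖claimed = {(0,1,0)}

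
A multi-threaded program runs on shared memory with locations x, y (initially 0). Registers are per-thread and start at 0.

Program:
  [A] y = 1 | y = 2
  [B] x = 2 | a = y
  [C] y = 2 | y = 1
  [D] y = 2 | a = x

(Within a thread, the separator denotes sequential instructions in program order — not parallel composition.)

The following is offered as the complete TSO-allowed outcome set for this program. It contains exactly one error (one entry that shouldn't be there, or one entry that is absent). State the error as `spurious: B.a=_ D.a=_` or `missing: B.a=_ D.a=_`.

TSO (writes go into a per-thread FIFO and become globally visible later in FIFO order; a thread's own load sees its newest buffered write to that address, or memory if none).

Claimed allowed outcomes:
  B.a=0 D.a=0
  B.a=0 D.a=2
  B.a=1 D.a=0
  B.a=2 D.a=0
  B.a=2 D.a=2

missing: B.a=1 D.a=2

outcome vector order: (B.a,D.a)
[TSO] allowed = {0/0; 0/2; 1/0; 1/2; 2/0; 2/2}
TSO∖claimed = {1/2}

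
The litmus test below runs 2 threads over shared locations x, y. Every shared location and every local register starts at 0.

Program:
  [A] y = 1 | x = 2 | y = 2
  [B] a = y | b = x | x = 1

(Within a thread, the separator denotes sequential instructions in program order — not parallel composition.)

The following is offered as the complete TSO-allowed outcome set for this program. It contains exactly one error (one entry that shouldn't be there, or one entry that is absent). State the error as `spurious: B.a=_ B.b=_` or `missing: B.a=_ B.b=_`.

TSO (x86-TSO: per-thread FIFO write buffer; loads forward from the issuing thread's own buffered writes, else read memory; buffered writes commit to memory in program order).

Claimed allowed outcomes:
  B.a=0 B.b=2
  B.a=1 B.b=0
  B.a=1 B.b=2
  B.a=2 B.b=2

outcome vector order: (B.a,B.b)
TSO: 5 outcomes — {<0 0> <0 2> <1 0> <1 2> <2 2>}
TSO∖claimed = {<0 0>}

missing: B.a=0 B.b=0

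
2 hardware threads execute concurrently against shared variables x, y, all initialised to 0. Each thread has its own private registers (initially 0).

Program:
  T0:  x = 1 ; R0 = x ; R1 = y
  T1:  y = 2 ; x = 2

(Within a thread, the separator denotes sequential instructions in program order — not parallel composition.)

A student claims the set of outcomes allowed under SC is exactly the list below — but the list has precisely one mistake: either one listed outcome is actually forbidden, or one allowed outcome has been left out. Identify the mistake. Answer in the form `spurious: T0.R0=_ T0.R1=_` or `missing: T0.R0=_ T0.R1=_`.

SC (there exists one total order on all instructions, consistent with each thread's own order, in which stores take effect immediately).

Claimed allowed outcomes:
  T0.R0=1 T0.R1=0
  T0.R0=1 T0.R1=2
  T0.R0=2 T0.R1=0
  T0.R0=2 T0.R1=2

outcome vector order: (T0.R0,T0.R1)
under SC → 1/0, 1/2, 2/2
claimed∖SC = {2/0}

spurious: T0.R0=2 T0.R1=0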